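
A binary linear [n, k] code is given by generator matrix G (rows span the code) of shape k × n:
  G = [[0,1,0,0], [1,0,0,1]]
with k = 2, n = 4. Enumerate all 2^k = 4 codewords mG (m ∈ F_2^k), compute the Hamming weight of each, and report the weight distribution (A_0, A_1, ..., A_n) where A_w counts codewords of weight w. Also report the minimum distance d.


Weight distribution: A_0 = 1, A_1 = 1, A_2 = 1, A_3 = 1. Minimum distance d = 1.

Enumerate all 2^2 = 4 messages m ∈ F_2^2.
For each, compute codeword c = mG in F_2^4, then tally its weight.
  m = 00 → c = 0000, weight = 0.
  m = 10 → c = 0100, weight = 1.
  m = 01 → c = 1001, weight = 2.
  m = 11 → c = 1101, weight = 3.
Tally weights:
  weight 0: 1 codewords.
  weight 1: 1 codewords.
  weight 2: 1 codewords.
  weight 3: 1 codewords.
Minimum distance d = smallest w > 0 with A_w > 0 = 1.
Sanity: Σ A_w = 4 = 2^2 = 4 ✓.


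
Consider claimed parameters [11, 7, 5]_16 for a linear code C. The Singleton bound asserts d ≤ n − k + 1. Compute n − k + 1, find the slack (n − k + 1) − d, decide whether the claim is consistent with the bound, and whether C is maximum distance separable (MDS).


Singleton RHS = n − k + 1 = 5, slack = 0, bound satisfied, MDS.

Singleton bound: d ≤ n − k + 1.
Here n = 11, k = 7, so n − k + 1 = 5.
Given d = 5, check d ≤ 5: YES.
Slack = (n − k + 1) − d = 0.
The code is MDS (slack = 0).
Description: the claimed parameters are [11, 7, 5]_16; such a code would be MDS (meets Singleton bound).


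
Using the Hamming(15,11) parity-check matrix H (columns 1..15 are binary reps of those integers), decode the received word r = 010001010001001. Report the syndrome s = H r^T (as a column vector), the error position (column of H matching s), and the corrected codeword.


s = (1, 1, 1, 1)^T, error position = 15, corrected codeword c = 010001010001000

Compute s = H r^T mod 2 one row at a time:
  s_1 = 1 + 0 + 0 + 0 + 1 + 0 + 0 + 1 = 3 ≡ 1 (mod 2).
  s_2 = 0 + 0 + 1 + 0 + 1 + 0 + 0 + 1 = 3 ≡ 1 (mod 2).
  s_3 = 1 + 0 + 1 + 0 + 0 + 0 + 0 + 1 = 3 ≡ 1 (mod 2).
  s_4 = 0 + 0 + 0 + 0 + 0 + 0 + 0 + 1 = 1 ≡ 1 (mod 2).
s = (1, 1, 1, 1)^T — this equals column 15 of H (binary 1111), so error is at position 15.
Correct: flip bit 15 of r = 010001010001001 to get c = 010001010001000.


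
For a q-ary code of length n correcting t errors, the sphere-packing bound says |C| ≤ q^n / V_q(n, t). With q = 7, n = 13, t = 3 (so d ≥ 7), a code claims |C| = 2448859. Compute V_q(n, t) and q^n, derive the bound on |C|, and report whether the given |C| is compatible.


V_q(n, t) = 64663, q^n = 96889010407, Hamming bound = 1498368, |C| = 2448859 > bound (violated).

Step 1: Compute V_q(n, t) = Σ_{j=0}^3 C(n, j) (q−1)^j.
  j = 0: C(13,0)·(6)^0 = 1·1 = 1.
  j = 1: C(13,1)·(6)^1 = 13·6 = 78.
  j = 2: C(13,2)·(6)^2 = 78·36 = 2808.
  j = 3: C(13,3)·(6)^3 = 286·216 = 61776.
  V_q(n, t) = 1 + 78 + 2808 + 61776 = 64663.
Step 2: q^n = 7^13 = 96889010407.
Step 3: Hamming bound ⌊q^n / V_q(n,t)⌋ = ⌊96889010407/64663⌋ = 1498368.
Step 4: Compare |C| = 2448859 to 1498368: violated.
The claimed |C| lies above the Hamming bound, so no 7-ary code of length 13 with d ≥ 7 can have 2448859 codewords.


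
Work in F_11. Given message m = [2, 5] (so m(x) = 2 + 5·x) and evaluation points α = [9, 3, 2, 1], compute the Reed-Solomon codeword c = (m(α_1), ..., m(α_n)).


c = [3, 6, 1, 7]

Message polynomial: m(x) = 2 + 5·x (mod 11).
For each evaluation point α_i, compute m(α_i) mod 11:
  α_1 = 9: Horner steps 5 → 3, so m(9) = 3.
  α_2 = 3: Horner steps 5 → 6, so m(3) = 6.
  α_3 = 2: Horner steps 5 → 1, so m(2) = 1.
  α_4 = 1: Horner steps 5 → 7, so m(1) = 7.
Codeword c = [3, 6, 1, 7] ∈ F_11^4.


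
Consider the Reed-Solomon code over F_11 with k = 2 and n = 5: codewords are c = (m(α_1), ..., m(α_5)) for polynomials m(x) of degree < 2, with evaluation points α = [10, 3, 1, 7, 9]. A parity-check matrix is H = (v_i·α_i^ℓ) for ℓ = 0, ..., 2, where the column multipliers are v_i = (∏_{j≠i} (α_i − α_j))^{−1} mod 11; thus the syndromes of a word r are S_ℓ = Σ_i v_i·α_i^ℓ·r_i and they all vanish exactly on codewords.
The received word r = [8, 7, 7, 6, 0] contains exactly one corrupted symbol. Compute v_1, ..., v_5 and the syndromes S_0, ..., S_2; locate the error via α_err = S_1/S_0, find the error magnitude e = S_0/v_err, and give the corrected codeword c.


S = (10, 10, 10), error at position 3, error magnitude e = 5, c = [8, 7, 2, 6, 0].

Step 1: column multipliers v_i = (∏_{j≠i}(α_i − α_j))^{−1} mod 11.
  i = 1 (α = 10): (10−3)(10−1)(10−7)(10−9) = 7·9·3·1 = 189 ≡ 2, so v_1 = 2^{−1} = 6 (mod 11).
  i = 2 (α = 3): (3−10)(3−1)(3−7)(3−9) = (−7)·2·(−4)·(−6) = −336 ≡ 5, so v_2 = 5^{−1} = 9 (mod 11).
  i = 3 (α = 1): (1−10)(1−3)(1−7)(1−9) = (−9)·(−2)·(−6)·(−8) = 864 ≡ 6, so v_3 = 6^{−1} = 2 (mod 11).
  i = 4 (α = 7): (7−10)(7−3)(7−1)(7−9) = (−3)·4·6·(−2) = 144 ≡ 1, so v_4 = 1^{−1} = 1 (mod 11).
  i = 5 (α = 9): (9−10)(9−3)(9−1)(9−7) = (−1)·6·8·2 = −96 ≡ 3, so v_5 = 3^{−1} = 4 (mod 11).
  v = [6, 9, 2, 1, 4].
Step 2: syndromes of r = [8, 7, 7, 6, 0] (all sums mod 11).
  S_0 = Σ v_i r_i = 6·8 + 9·7 + 2·7 + 1·6 + 4·0 = 131 ≡ 10.
  S_1 = Σ v_i α_i r_i = 6·10·8 + 9·3·7 + 2·1·7 + 1·7·6 + 4·9·0 = 725 ≡ 10.
  α_i^2 mod 11 = [1, 9, 1, 5, 4].
  S_2 = Σ v_i α_i^2 r_i = 6·1·8 + 9·9·7 + 2·1·7 + 1·5·6 + 4·4·0 = 659 ≡ 10.
  S = (10, 10, 10) ≠ 0, so r is not a codeword (an error is present).
Step 3: locate the error. For a single error e at position i, S_ℓ = v_i·e·α_i^ℓ, so α_err = S_1/S_0.
  S_0^{−1} = 10^{−1} = 10 (mod 11), so α_err = 10·10 = 100 ≡ 1 = α_3. Error position i = 3.
  Consistency check: S_2/S_1 = 10·10 = 100 ≡ 1 = α_err ✓ (single-error assumption holds).
Step 4: error magnitude e = S_0/v_3 = S_0·∏_{j≠3}(α_3 − α_j) = 10·6 = 60 ≡ 5 (mod 11).
Step 5: correct position 3: c_3 = r_3 − e = 7 − 5 ≡ 2 (mod 11). Hence c = [8, 7, 2, 6, 0].
  Check: interpolating c through the α_i gives m(x) = 5 + 8·x (degree < 2) with m(α_i) = c_i for every i, so c is indeed a codeword.


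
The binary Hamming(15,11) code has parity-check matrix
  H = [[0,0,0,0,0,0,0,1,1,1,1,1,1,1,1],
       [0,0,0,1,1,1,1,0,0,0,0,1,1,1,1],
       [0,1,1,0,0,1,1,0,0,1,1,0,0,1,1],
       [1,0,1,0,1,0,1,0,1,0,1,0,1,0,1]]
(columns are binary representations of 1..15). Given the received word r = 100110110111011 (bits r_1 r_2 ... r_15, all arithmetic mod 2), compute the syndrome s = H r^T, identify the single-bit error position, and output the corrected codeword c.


s = (0, 0, 1, 1)^T, error position = 3, corrected codeword c = 101110110111011

Compute s = H r^T mod 2 one row at a time:
  s_1 = 1 + 0 + 1 + 1 + 1 + 0 + 1 + 1 = 6 ≡ 0 (mod 2).
  s_2 = 1 + 1 + 0 + 1 + 1 + 0 + 1 + 1 = 6 ≡ 0 (mod 2).
  s_3 = 0 + 0 + 0 + 1 + 1 + 1 + 1 + 1 = 5 ≡ 1 (mod 2).
  s_4 = 1 + 0 + 1 + 1 + 0 + 1 + 0 + 1 = 5 ≡ 1 (mod 2).
s = (0, 0, 1, 1)^T — this equals column 3 of H (binary 0011), so error is at position 3.
Correct: flip bit 3 of r = 100110110111011 to get c = 101110110111011.


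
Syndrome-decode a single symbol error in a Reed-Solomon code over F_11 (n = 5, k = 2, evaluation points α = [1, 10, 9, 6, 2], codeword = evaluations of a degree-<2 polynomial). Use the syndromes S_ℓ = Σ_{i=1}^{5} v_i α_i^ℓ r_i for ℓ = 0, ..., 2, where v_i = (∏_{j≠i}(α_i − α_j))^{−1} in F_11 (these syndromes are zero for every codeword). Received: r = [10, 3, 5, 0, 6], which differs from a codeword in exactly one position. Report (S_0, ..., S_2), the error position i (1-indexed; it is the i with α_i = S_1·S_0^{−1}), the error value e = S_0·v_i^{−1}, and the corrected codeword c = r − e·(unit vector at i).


S = (6, 1, 2), error at position 5, error magnitude e = 9, c = [10, 3, 5, 0, 8].

Step 1: column multipliers v_i = (∏_{j≠i}(α_i − α_j))^{−1} mod 11.
  i = 1 (α = 1): (1−10)(1−9)(1−6)(1−2) = (−9)·(−8)·(−5)·(−1) = 360 ≡ 8, so v_1 = 8^{−1} = 7 (mod 11).
  i = 2 (α = 10): (10−1)(10−9)(10−6)(10−2) = 9·1·4·8 = 288 ≡ 2, so v_2 = 2^{−1} = 6 (mod 11).
  i = 3 (α = 9): (9−1)(9−10)(9−6)(9−2) = 8·(−1)·3·7 = −168 ≡ 8, so v_3 = 8^{−1} = 7 (mod 11).
  i = 4 (α = 6): (6−1)(6−10)(6−9)(6−2) = 5·(−4)·(−3)·4 = 240 ≡ 9, so v_4 = 9^{−1} = 5 (mod 11).
  i = 5 (α = 2): (2−1)(2−10)(2−9)(2−6) = 1·(−8)·(−7)·(−4) = −224 ≡ 7, so v_5 = 7^{−1} = 8 (mod 11).
  v = [7, 6, 7, 5, 8].
Step 2: syndromes of r = [10, 3, 5, 0, 6] (all sums mod 11).
  S_0 = Σ v_i r_i = 7·10 + 6·3 + 7·5 + 5·0 + 8·6 = 171 ≡ 6.
  S_1 = Σ v_i α_i r_i = 7·1·10 + 6·10·3 + 7·9·5 + 5·6·0 + 8·2·6 = 661 ≡ 1.
  α_i^2 mod 11 = [1, 1, 4, 3, 4].
  S_2 = Σ v_i α_i^2 r_i = 7·1·10 + 6·1·3 + 7·4·5 + 5·3·0 + 8·4·6 = 420 ≡ 2.
  S = (6, 1, 2) ≠ 0, so r is not a codeword (an error is present).
Step 3: locate the error. For a single error e at position i, S_ℓ = v_i·e·α_i^ℓ, so α_err = S_1/S_0.
  S_0^{−1} = 6^{−1} = 2 (mod 11), so α_err = 1·2 = 2 ≡ 2 = α_5. Error position i = 5.
  Consistency check: S_2/S_1 = 2·1 = 2 ≡ 2 = α_err ✓ (single-error assumption holds).
Step 4: error magnitude e = S_0/v_5 = S_0·∏_{j≠5}(α_5 − α_j) = 6·7 = 42 ≡ 9 (mod 11).
Step 5: correct position 5: c_5 = r_5 − e = 6 − 9 ≡ 8 (mod 11). Hence c = [10, 3, 5, 0, 8].
  Check: interpolating c through the α_i gives m(x) = 1 + 9·x (degree < 2) with m(α_i) = c_i for every i, so c is indeed a codeword.


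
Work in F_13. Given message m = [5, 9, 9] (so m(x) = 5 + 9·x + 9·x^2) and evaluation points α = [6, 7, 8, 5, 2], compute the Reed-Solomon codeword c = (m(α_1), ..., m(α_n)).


c = [6, 2, 3, 2, 7]

Message polynomial: m(x) = 5 + 9·x + 9·x^2 (mod 13).
For each evaluation point α_i, compute m(α_i) mod 13:
  α_1 = 6: Horner steps 9 → 11 → 6, so m(6) = 6.
  α_2 = 7: Horner steps 9 → 7 → 2, so m(7) = 2.
  α_3 = 8: Horner steps 9 → 3 → 3, so m(8) = 3.
  α_4 = 5: Horner steps 9 → 2 → 2, so m(5) = 2.
  α_5 = 2: Horner steps 9 → 1 → 7, so m(2) = 7.
Codeword c = [6, 2, 3, 2, 7] ∈ F_13^5.


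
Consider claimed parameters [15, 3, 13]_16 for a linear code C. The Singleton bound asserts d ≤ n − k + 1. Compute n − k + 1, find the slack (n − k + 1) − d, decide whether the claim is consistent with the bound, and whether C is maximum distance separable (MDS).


Singleton RHS = n − k + 1 = 13, slack = 0, bound satisfied, MDS.

Singleton bound: d ≤ n − k + 1.
Here n = 15, k = 3, so n − k + 1 = 13.
Given d = 13, check d ≤ 13: YES.
Slack = (n − k + 1) − d = 0.
The code is MDS (slack = 0).
Description: the claimed parameters are [15, 3, 13]_16; such a code would be MDS (meets Singleton bound).


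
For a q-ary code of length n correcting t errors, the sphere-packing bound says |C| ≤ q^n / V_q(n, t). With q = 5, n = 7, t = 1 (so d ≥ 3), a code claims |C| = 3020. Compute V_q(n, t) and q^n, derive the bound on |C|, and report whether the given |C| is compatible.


V_q(n, t) = 29, q^n = 78125, Hamming bound = 2693, |C| = 3020 > bound (violated).

Step 1: Compute V_q(n, t) = Σ_{j=0}^1 C(n, j) (q−1)^j.
  j = 0: C(7,0)·(4)^0 = 1·1 = 1.
  j = 1: C(7,1)·(4)^1 = 7·4 = 28.
  V_q(n, t) = 1 + 28 = 29.
Step 2: q^n = 5^7 = 78125.
Step 3: Hamming bound ⌊q^n / V_q(n,t)⌋ = ⌊78125/29⌋ = 2693.
Step 4: Compare |C| = 3020 to 2693: violated.
The claimed |C| lies above the Hamming bound, so no 5-ary code of length 7 with d ≥ 3 can have 3020 codewords.


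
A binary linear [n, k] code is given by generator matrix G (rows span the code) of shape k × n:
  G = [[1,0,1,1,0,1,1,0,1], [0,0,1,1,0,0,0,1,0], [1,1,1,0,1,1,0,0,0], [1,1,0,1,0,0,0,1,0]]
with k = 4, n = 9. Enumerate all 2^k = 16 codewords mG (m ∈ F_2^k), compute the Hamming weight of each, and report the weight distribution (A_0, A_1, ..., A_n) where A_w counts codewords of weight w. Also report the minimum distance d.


Weight distribution: A_0 = 1, A_2 = 1, A_3 = 2, A_4 = 1, A_5 = 6, A_6 = 5. Minimum distance d = 2.

Enumerate all 2^4 = 16 messages m ∈ F_2^4.
For each, compute codeword c = mG in F_2^9, then tally its weight.
  m = 0000 → c = 000000000, weight = 0.
  m = 1000 → c = 101101101, weight = 6.
  m = 0100 → c = 001100010, weight = 3.
  m = 1100 → c = 100001111, weight = 5.
  m = 0010 → c = 111011000, weight = 5.
  m = 1010 → c = 010110101, weight = 5.
  m = 0110 → c = 110111010, weight = 6.
  m = 1110 → c = 011010111, weight = 6.
  m = 0001 → c = 110100010, weight = 4.
  m = 1001 → c = 011001111, weight = 6.
  m = 0101 → c = 111000000, weight = 3.
  m = 1101 → c = 010101101, weight = 5.
  m = 0011 → c = 001111010, weight = 5.
  m = 1011 → c = 100010111, weight = 5.
  m = 0111 → c = 000011000, weight = 2.
  m = 1111 → c = 101110101, weight = 6.
Tally weights:
  weight 0: 1 codewords.
  weight 2: 1 codewords.
  weight 3: 2 codewords.
  weight 4: 1 codewords.
  weight 5: 6 codewords.
  weight 6: 5 codewords.
Minimum distance d = smallest w > 0 with A_w > 0 = 2.
Sanity: Σ A_w = 16 = 2^4 = 16 ✓.


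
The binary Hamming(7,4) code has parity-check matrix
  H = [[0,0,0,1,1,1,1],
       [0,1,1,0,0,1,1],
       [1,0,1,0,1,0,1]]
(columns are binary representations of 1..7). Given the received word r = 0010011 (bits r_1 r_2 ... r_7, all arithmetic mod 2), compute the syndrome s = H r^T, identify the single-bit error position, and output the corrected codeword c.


s = (0, 1, 0)^T, error position = 2, corrected codeword c = 0110011

Compute s = H r^T mod 2 one row at a time:
  s_1 = 0 + 0 + 1 + 1 = 2 ≡ 0 (mod 2).
  s_2 = 0 + 1 + 1 + 1 = 3 ≡ 1 (mod 2).
  s_3 = 0 + 1 + 0 + 1 = 2 ≡ 0 (mod 2).
s = (0, 1, 0)^T — this equals column 2 of H (binary 010), so error is at position 2.
Correct: flip bit 2 of r = 0010011 to get c = 0110011.


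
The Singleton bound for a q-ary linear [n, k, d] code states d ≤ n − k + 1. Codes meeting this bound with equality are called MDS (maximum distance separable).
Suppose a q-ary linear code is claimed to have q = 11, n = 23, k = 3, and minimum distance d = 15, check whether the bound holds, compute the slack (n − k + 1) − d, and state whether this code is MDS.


Singleton RHS = n − k + 1 = 21, slack = 6, bound satisfied, not MDS.

Singleton bound: d ≤ n − k + 1.
Here n = 23, k = 3, so n − k + 1 = 21.
Given d = 15, check d ≤ 21: YES.
Slack = (n − k + 1) − d = 6.
The code is NOT MDS (slack = 6 > 0).
Description: the claimed parameters are [23, 3, 15]_11; such a code would be non-MDS.


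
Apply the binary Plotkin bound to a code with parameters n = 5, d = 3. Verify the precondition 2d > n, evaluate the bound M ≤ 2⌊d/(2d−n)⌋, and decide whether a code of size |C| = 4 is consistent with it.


Plotkin bound M ≤ 6; given |C| = 4 ≤ bound (satisfied).

Check applicability: 2d = 6, n = 5.
2d − n = 1 > 0, so Plotkin applies.
Compute d/(2d−n) = 3/1 ≈ 3.0000.
⌊d/(2d−n)⌋ = 3.
Plotkin bound: M ≤ 2·3 = 6.
Given |C| = 4, check: satisfied.
This |C| is below the Plotkin bound.


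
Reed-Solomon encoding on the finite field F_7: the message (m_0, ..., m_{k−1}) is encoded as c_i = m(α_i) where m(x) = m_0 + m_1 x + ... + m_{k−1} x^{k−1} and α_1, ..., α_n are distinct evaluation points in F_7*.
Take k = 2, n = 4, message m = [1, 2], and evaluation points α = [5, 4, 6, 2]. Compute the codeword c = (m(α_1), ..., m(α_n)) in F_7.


c = [4, 2, 6, 5]

Message polynomial: m(x) = 1 + 2·x (mod 7).
For each evaluation point α_i, compute m(α_i) mod 7:
  α_1 = 5: Horner steps 2 → 4, so m(5) = 4.
  α_2 = 4: Horner steps 2 → 2, so m(4) = 2.
  α_3 = 6: Horner steps 2 → 6, so m(6) = 6.
  α_4 = 2: Horner steps 2 → 5, so m(2) = 5.
Codeword c = [4, 2, 6, 5] ∈ F_7^4.


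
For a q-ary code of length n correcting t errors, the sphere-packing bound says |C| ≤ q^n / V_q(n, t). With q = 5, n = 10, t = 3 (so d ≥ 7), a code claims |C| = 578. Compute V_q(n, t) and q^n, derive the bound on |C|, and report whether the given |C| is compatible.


V_q(n, t) = 8441, q^n = 9765625, Hamming bound = 1156, |C| = 578 ≤ bound (satisfied).

Step 1: Compute V_q(n, t) = Σ_{j=0}^3 C(n, j) (q−1)^j.
  j = 0: C(10,0)·(4)^0 = 1·1 = 1.
  j = 1: C(10,1)·(4)^1 = 10·4 = 40.
  j = 2: C(10,2)·(4)^2 = 45·16 = 720.
  j = 3: C(10,3)·(4)^3 = 120·64 = 7680.
  V_q(n, t) = 1 + 40 + 720 + 7680 = 8441.
Step 2: q^n = 5^10 = 9765625.
Step 3: Hamming bound ⌊q^n / V_q(n,t)⌋ = ⌊9765625/8441⌋ = 1156.
Step 4: Compare |C| = 578 to 1156: satisfied.
The claimed |C| lies below the Hamming bound.


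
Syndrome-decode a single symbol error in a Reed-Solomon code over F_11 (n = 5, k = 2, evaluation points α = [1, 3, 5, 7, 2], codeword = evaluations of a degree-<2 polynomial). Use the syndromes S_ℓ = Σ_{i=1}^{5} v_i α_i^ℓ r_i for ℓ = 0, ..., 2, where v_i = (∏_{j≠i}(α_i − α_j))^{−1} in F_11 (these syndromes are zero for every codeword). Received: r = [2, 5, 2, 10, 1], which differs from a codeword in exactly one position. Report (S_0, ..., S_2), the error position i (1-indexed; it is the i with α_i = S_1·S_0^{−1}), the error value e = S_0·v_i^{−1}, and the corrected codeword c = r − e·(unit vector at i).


S = (4, 4, 4), error at position 1, error magnitude e = 5, c = [8, 5, 2, 10, 1].

Step 1: column multipliers v_i = (∏_{j≠i}(α_i − α_j))^{−1} mod 11.
  i = 1 (α = 1): (1−3)(1−5)(1−7)(1−2) = (−2)·(−4)·(−6)·(−1) = 48 ≡ 4, so v_1 = 4^{−1} = 3 (mod 11).
  i = 2 (α = 3): (3−1)(3−5)(3−7)(3−2) = 2·(−2)·(−4)·1 = 16 ≡ 5, so v_2 = 5^{−1} = 9 (mod 11).
  i = 3 (α = 5): (5−1)(5−3)(5−7)(5−2) = 4·2·(−2)·3 = −48 ≡ 7, so v_3 = 7^{−1} = 8 (mod 11).
  i = 4 (α = 7): (7−1)(7−3)(7−5)(7−2) = 6·4·2·5 = 240 ≡ 9, so v_4 = 9^{−1} = 5 (mod 11).
  i = 5 (α = 2): (2−1)(2−3)(2−5)(2−7) = 1·(−1)·(−3)·(−5) = −15 ≡ 7, so v_5 = 7^{−1} = 8 (mod 11).
  v = [3, 9, 8, 5, 8].
Step 2: syndromes of r = [2, 5, 2, 10, 1] (all sums mod 11).
  S_0 = Σ v_i r_i = 3·2 + 9·5 + 8·2 + 5·10 + 8·1 = 125 ≡ 4.
  S_1 = Σ v_i α_i r_i = 3·1·2 + 9·3·5 + 8·5·2 + 5·7·10 + 8·2·1 = 587 ≡ 4.
  α_i^2 mod 11 = [1, 9, 3, 5, 4].
  S_2 = Σ v_i α_i^2 r_i = 3·1·2 + 9·9·5 + 8·3·2 + 5·5·10 + 8·4·1 = 741 ≡ 4.
  S = (4, 4, 4) ≠ 0, so r is not a codeword (an error is present).
Step 3: locate the error. For a single error e at position i, S_ℓ = v_i·e·α_i^ℓ, so α_err = S_1/S_0.
  S_0^{−1} = 4^{−1} = 3 (mod 11), so α_err = 4·3 = 12 ≡ 1 = α_1. Error position i = 1.
  Consistency check: S_2/S_1 = 4·3 = 12 ≡ 1 = α_err ✓ (single-error assumption holds).
Step 4: error magnitude e = S_0/v_1 = S_0·∏_{j≠1}(α_1 − α_j) = 4·4 = 16 ≡ 5 (mod 11).
Step 5: correct position 1: c_1 = r_1 − e = 2 − 5 ≡ 8 (mod 11). Hence c = [8, 5, 2, 10, 1].
  Check: interpolating c through the α_i gives m(x) = 4 + 4·x (degree < 2) with m(α_i) = c_i for every i, so c is indeed a codeword.


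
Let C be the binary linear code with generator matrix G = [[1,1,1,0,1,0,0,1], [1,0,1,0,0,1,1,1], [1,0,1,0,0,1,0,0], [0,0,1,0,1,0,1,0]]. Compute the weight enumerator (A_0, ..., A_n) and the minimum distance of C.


Weight distribution: A_0 = 1, A_2 = 2, A_3 = 4, A_4 = 5, A_5 = 4. Minimum distance d = 2.

Enumerate all 2^4 = 16 messages m ∈ F_2^4.
For each, compute codeword c = mG in F_2^8, then tally its weight.
  m = 0000 → c = 00000000, weight = 0.
  m = 1000 → c = 11101001, weight = 5.
  m = 0100 → c = 10100111, weight = 5.
  m = 1100 → c = 01001110, weight = 4.
  m = 0010 → c = 10100100, weight = 3.
  m = 1010 → c = 01001101, weight = 4.
  m = 0110 → c = 00000011, weight = 2.
  m = 1110 → c = 11101010, weight = 5.
  m = 0001 → c = 00101010, weight = 3.
  m = 1001 → c = 11000011, weight = 4.
  m = 0101 → c = 10001101, weight = 4.
  m = 1101 → c = 01100100, weight = 3.
  m = 0011 → c = 10001110, weight = 4.
  m = 1011 → c = 01100111, weight = 5.
  m = 0111 → c = 00101001, weight = 3.
  m = 1111 → c = 11000000, weight = 2.
Tally weights:
  weight 0: 1 codewords.
  weight 2: 2 codewords.
  weight 3: 4 codewords.
  weight 4: 5 codewords.
  weight 5: 4 codewords.
Minimum distance d = smallest w > 0 with A_w > 0 = 2.
Sanity: Σ A_w = 16 = 2^4 = 16 ✓.


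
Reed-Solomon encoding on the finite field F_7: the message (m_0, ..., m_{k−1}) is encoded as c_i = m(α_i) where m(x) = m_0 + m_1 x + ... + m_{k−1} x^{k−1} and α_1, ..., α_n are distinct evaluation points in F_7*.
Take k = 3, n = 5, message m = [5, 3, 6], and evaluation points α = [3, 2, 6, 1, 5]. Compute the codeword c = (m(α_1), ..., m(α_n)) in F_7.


c = [5, 0, 1, 0, 2]

Message polynomial: m(x) = 5 + 3·x + 6·x^2 (mod 7).
For each evaluation point α_i, compute m(α_i) mod 7:
  α_1 = 3: Horner steps 6 → 0 → 5, so m(3) = 5.
  α_2 = 2: Horner steps 6 → 1 → 0, so m(2) = 0.
  α_3 = 6: Horner steps 6 → 4 → 1, so m(6) = 1.
  α_4 = 1: Horner steps 6 → 2 → 0, so m(1) = 0.
  α_5 = 5: Horner steps 6 → 5 → 2, so m(5) = 2.
Codeword c = [5, 0, 1, 0, 2] ∈ F_7^5.


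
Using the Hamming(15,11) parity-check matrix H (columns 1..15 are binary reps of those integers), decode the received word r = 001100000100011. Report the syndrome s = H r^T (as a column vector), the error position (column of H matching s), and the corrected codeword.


s = (1, 1, 0, 0)^T, error position = 12, corrected codeword c = 001100000101011

Compute s = H r^T mod 2 one row at a time:
  s_1 = 0 + 0 + 1 + 0 + 0 + 0 + 1 + 1 = 3 ≡ 1 (mod 2).
  s_2 = 1 + 0 + 0 + 0 + 0 + 0 + 1 + 1 = 3 ≡ 1 (mod 2).
  s_3 = 0 + 1 + 0 + 0 + 1 + 0 + 1 + 1 = 4 ≡ 0 (mod 2).
  s_4 = 0 + 1 + 0 + 0 + 0 + 0 + 0 + 1 = 2 ≡ 0 (mod 2).
s = (1, 1, 0, 0)^T — this equals column 12 of H (binary 1100), so error is at position 12.
Correct: flip bit 12 of r = 001100000100011 to get c = 001100000101011.


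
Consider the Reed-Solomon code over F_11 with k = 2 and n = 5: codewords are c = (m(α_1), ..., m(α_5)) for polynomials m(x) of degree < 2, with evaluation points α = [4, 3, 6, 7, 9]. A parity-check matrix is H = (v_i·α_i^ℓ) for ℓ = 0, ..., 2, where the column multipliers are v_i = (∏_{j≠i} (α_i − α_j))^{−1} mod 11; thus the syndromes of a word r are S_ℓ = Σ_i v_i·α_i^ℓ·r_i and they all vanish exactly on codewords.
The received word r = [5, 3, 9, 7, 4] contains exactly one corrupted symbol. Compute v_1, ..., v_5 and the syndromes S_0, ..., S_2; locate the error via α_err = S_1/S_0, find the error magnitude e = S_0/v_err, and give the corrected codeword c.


S = (2, 3, 10), error at position 4, error magnitude e = 7, c = [5, 3, 9, 0, 4].

Step 1: column multipliers v_i = (∏_{j≠i}(α_i − α_j))^{−1} mod 11.
  i = 1 (α = 4): (4−3)(4−6)(4−7)(4−9) = 1·(−2)·(−3)·(−5) = −30 ≡ 3, so v_1 = 3^{−1} = 4 (mod 11).
  i = 2 (α = 3): (3−4)(3−6)(3−7)(3−9) = (−1)·(−3)·(−4)·(−6) = 72 ≡ 6, so v_2 = 6^{−1} = 2 (mod 11).
  i = 3 (α = 6): (6−4)(6−3)(6−7)(6−9) = 2·3·(−1)·(−3) = 18 ≡ 7, so v_3 = 7^{−1} = 8 (mod 11).
  i = 4 (α = 7): (7−4)(7−3)(7−6)(7−9) = 3·4·1·(−2) = −24 ≡ 9, so v_4 = 9^{−1} = 5 (mod 11).
  i = 5 (α = 9): (9−4)(9−3)(9−6)(9−7) = 5·6·3·2 = 180 ≡ 4, so v_5 = 4^{−1} = 3 (mod 11).
  v = [4, 2, 8, 5, 3].
Step 2: syndromes of r = [5, 3, 9, 7, 4] (all sums mod 11).
  S_0 = Σ v_i r_i = 4·5 + 2·3 + 8·9 + 5·7 + 3·4 = 145 ≡ 2.
  S_1 = Σ v_i α_i r_i = 4·4·5 + 2·3·3 + 8·6·9 + 5·7·7 + 3·9·4 = 883 ≡ 3.
  α_i^2 mod 11 = [5, 9, 3, 5, 4].
  S_2 = Σ v_i α_i^2 r_i = 4·5·5 + 2·9·3 + 8·3·9 + 5·5·7 + 3·4·4 = 593 ≡ 10.
  S = (2, 3, 10) ≠ 0, so r is not a codeword (an error is present).
Step 3: locate the error. For a single error e at position i, S_ℓ = v_i·e·α_i^ℓ, so α_err = S_1/S_0.
  S_0^{−1} = 2^{−1} = 6 (mod 11), so α_err = 3·6 = 18 ≡ 7 = α_4. Error position i = 4.
  Consistency check: S_2/S_1 = 10·4 = 40 ≡ 7 = α_err ✓ (single-error assumption holds).
Step 4: error magnitude e = S_0/v_4 = S_0·∏_{j≠4}(α_4 − α_j) = 2·9 = 18 ≡ 7 (mod 11).
Step 5: correct position 4: c_4 = r_4 − e = 7 − 7 ≡ 0 (mod 11). Hence c = [5, 3, 9, 0, 4].
  Check: interpolating c through the α_i gives m(x) = 8 + 2·x (degree < 2) with m(α_i) = c_i for every i, so c is indeed a codeword.


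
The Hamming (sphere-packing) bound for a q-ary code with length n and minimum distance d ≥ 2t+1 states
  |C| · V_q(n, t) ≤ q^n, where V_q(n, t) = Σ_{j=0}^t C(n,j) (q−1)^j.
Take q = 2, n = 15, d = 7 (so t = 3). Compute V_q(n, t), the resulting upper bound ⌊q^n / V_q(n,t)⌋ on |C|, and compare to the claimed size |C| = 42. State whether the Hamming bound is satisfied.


V_q(n, t) = 576, q^n = 32768, Hamming bound = 56, |C| = 42 ≤ bound (satisfied).

Step 1: Compute V_q(n, t) = Σ_{j=0}^3 C(n, j) (q−1)^j.
  j = 0: C(15,0)·(1)^0 = 1·1 = 1.
  j = 1: C(15,1)·(1)^1 = 15·1 = 15.
  j = 2: C(15,2)·(1)^2 = 105·1 = 105.
  j = 3: C(15,3)·(1)^3 = 455·1 = 455.
  V_q(n, t) = 1 + 15 + 105 + 455 = 576.
Step 2: q^n = 2^15 = 32768.
Step 3: Hamming bound ⌊q^n / V_q(n,t)⌋ = ⌊32768/576⌋ = 56.
Step 4: Compare |C| = 42 to 56: satisfied.
The claimed |C| lies below the Hamming bound.


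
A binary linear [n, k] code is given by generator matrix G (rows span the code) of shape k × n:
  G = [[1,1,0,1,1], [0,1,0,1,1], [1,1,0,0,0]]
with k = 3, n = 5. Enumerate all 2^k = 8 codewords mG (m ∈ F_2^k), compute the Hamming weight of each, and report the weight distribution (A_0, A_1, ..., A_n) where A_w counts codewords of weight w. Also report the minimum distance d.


Weight distribution: A_0 = 1, A_1 = 2, A_2 = 2, A_3 = 2, A_4 = 1. Minimum distance d = 1.

Enumerate all 2^3 = 8 messages m ∈ F_2^3.
For each, compute codeword c = mG in F_2^5, then tally its weight.
  m = 000 → c = 00000, weight = 0.
  m = 100 → c = 11011, weight = 4.
  m = 010 → c = 01011, weight = 3.
  m = 110 → c = 10000, weight = 1.
  m = 001 → c = 11000, weight = 2.
  m = 101 → c = 00011, weight = 2.
  m = 011 → c = 10011, weight = 3.
  m = 111 → c = 01000, weight = 1.
Tally weights:
  weight 0: 1 codewords.
  weight 1: 2 codewords.
  weight 2: 2 codewords.
  weight 3: 2 codewords.
  weight 4: 1 codewords.
Minimum distance d = smallest w > 0 with A_w > 0 = 1.
Sanity: Σ A_w = 8 = 2^3 = 8 ✓.


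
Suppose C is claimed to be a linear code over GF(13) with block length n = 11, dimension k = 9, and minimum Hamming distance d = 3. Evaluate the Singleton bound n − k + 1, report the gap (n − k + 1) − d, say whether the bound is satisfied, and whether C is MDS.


Singleton RHS = n − k + 1 = 3, slack = 0, bound satisfied, MDS.

Singleton bound: d ≤ n − k + 1.
Here n = 11, k = 9, so n − k + 1 = 3.
Given d = 3, check d ≤ 3: YES.
Slack = (n − k + 1) − d = 0.
The code is MDS (slack = 0).
Description: the claimed parameters are [11, 9, 3]_13; such a code would be MDS (meets Singleton bound).


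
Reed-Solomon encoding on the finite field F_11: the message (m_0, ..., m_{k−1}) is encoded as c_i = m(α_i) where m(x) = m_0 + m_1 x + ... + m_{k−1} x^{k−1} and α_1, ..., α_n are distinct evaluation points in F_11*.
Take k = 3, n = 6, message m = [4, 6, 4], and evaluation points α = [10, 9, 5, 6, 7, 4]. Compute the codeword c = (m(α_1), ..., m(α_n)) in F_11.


c = [2, 8, 2, 8, 0, 4]

Message polynomial: m(x) = 4 + 6·x + 4·x^2 (mod 11).
For each evaluation point α_i, compute m(α_i) mod 11:
  α_1 = 10: Horner steps 4 → 2 → 2, so m(10) = 2.
  α_2 = 9: Horner steps 4 → 9 → 8, so m(9) = 8.
  α_3 = 5: Horner steps 4 → 4 → 2, so m(5) = 2.
  α_4 = 6: Horner steps 4 → 8 → 8, so m(6) = 8.
  α_5 = 7: Horner steps 4 → 1 → 0, so m(7) = 0.
  α_6 = 4: Horner steps 4 → 0 → 4, so m(4) = 4.
Codeword c = [2, 8, 2, 8, 0, 4] ∈ F_11^6.


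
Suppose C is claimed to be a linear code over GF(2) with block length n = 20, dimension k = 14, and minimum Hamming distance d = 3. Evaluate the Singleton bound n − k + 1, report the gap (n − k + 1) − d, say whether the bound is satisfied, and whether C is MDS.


Singleton RHS = n − k + 1 = 7, slack = 4, bound satisfied, not MDS.

Singleton bound: d ≤ n − k + 1.
Here n = 20, k = 14, so n − k + 1 = 7.
Given d = 3, check d ≤ 7: YES.
Slack = (n − k + 1) − d = 4.
The code is NOT MDS (slack = 4 > 0).
Description: the claimed parameters are [20, 14, 3]_2; such a code would be non-MDS.


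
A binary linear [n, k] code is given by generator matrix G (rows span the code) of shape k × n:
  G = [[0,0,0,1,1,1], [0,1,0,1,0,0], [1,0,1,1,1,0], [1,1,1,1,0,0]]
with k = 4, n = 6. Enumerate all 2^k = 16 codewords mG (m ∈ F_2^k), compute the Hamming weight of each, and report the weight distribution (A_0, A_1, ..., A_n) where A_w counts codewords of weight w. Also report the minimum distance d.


Weight distribution: A_0 = 1, A_1 = 1, A_2 = 4, A_3 = 4, A_4 = 3, A_5 = 3. Minimum distance d = 1.

Enumerate all 2^4 = 16 messages m ∈ F_2^4.
For each, compute codeword c = mG in F_2^6, then tally its weight.
  m = 0000 → c = 000000, weight = 0.
  m = 1000 → c = 000111, weight = 3.
  m = 0100 → c = 010100, weight = 2.
  m = 1100 → c = 010011, weight = 3.
  m = 0010 → c = 101110, weight = 4.
  m = 1010 → c = 101001, weight = 3.
  m = 0110 → c = 111010, weight = 4.
  m = 1110 → c = 111101, weight = 5.
  m = 0001 → c = 111100, weight = 4.
  m = 1001 → c = 111011, weight = 5.
  m = 0101 → c = 101000, weight = 2.
  m = 1101 → c = 101111, weight = 5.
  m = 0011 → c = 010010, weight = 2.
  m = 1011 → c = 010101, weight = 3.
  m = 0111 → c = 000110, weight = 2.
  m = 1111 → c = 000001, weight = 1.
Tally weights:
  weight 0: 1 codewords.
  weight 1: 1 codewords.
  weight 2: 4 codewords.
  weight 3: 4 codewords.
  weight 4: 3 codewords.
  weight 5: 3 codewords.
Minimum distance d = smallest w > 0 with A_w > 0 = 1.
Sanity: Σ A_w = 16 = 2^4 = 16 ✓.


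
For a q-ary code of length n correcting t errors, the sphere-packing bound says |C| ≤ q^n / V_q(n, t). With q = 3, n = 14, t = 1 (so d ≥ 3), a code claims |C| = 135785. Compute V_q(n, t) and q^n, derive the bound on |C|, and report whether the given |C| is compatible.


V_q(n, t) = 29, q^n = 4782969, Hamming bound = 164929, |C| = 135785 ≤ bound (satisfied).

Step 1: Compute V_q(n, t) = Σ_{j=0}^1 C(n, j) (q−1)^j.
  j = 0: C(14,0)·(2)^0 = 1·1 = 1.
  j = 1: C(14,1)·(2)^1 = 14·2 = 28.
  V_q(n, t) = 1 + 28 = 29.
Step 2: q^n = 3^14 = 4782969.
Step 3: Hamming bound ⌊q^n / V_q(n,t)⌋ = ⌊4782969/29⌋ = 164929.
Step 4: Compare |C| = 135785 to 164929: satisfied.
The claimed |C| lies below the Hamming bound.


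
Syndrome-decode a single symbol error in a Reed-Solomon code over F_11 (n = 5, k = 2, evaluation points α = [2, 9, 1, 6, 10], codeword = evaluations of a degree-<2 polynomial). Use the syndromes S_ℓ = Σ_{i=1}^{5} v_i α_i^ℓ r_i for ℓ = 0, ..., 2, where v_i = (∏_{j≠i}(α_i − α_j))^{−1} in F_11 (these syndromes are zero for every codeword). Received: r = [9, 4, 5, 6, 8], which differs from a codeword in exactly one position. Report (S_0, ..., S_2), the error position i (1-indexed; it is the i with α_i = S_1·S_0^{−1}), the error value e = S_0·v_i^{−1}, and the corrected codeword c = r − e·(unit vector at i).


S = (4, 2, 1), error at position 4, error magnitude e = 3, c = [9, 4, 5, 3, 8].

Step 1: column multipliers v_i = (∏_{j≠i}(α_i − α_j))^{−1} mod 11.
  i = 1 (α = 2): (2−9)(2−1)(2−6)(2−10) = (−7)·1·(−4)·(−8) = −224 ≡ 7, so v_1 = 7^{−1} = 8 (mod 11).
  i = 2 (α = 9): (9−2)(9−1)(9−6)(9−10) = 7·8·3·(−1) = −168 ≡ 8, so v_2 = 8^{−1} = 7 (mod 11).
  i = 3 (α = 1): (1−2)(1−9)(1−6)(1−10) = (−1)·(−8)·(−5)·(−9) = 360 ≡ 8, so v_3 = 8^{−1} = 7 (mod 11).
  i = 4 (α = 6): (6−2)(6−9)(6−1)(6−10) = 4·(−3)·5·(−4) = 240 ≡ 9, so v_4 = 9^{−1} = 5 (mod 11).
  i = 5 (α = 10): (10−2)(10−9)(10−1)(10−6) = 8·1·9·4 = 288 ≡ 2, so v_5 = 2^{−1} = 6 (mod 11).
  v = [8, 7, 7, 5, 6].
Step 2: syndromes of r = [9, 4, 5, 6, 8] (all sums mod 11).
  S_0 = Σ v_i r_i = 8·9 + 7·4 + 7·5 + 5·6 + 6·8 = 213 ≡ 4.
  S_1 = Σ v_i α_i r_i = 8·2·9 + 7·9·4 + 7·1·5 + 5·6·6 + 6·10·8 = 1091 ≡ 2.
  α_i^2 mod 11 = [4, 4, 1, 3, 1].
  S_2 = Σ v_i α_i^2 r_i = 8·4·9 + 7·4·4 + 7·1·5 + 5·3·6 + 6·1·8 = 573 ≡ 1.
  S = (4, 2, 1) ≠ 0, so r is not a codeword (an error is present).
Step 3: locate the error. For a single error e at position i, S_ℓ = v_i·e·α_i^ℓ, so α_err = S_1/S_0.
  S_0^{−1} = 4^{−1} = 3 (mod 11), so α_err = 2·3 = 6 ≡ 6 = α_4. Error position i = 4.
  Consistency check: S_2/S_1 = 1·6 = 6 ≡ 6 = α_err ✓ (single-error assumption holds).
Step 4: error magnitude e = S_0/v_4 = S_0·∏_{j≠4}(α_4 − α_j) = 4·9 = 36 ≡ 3 (mod 11).
Step 5: correct position 4: c_4 = r_4 − e = 6 − 3 ≡ 3 (mod 11). Hence c = [9, 4, 5, 3, 8].
  Check: interpolating c through the α_i gives m(x) = 1 + 4·x (degree < 2) with m(α_i) = c_i for every i, so c is indeed a codeword.


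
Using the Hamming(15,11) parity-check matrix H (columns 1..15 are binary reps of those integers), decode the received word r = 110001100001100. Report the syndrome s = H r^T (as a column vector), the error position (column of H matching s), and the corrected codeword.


s = (0, 0, 1, 1)^T, error position = 3, corrected codeword c = 111001100001100

Compute s = H r^T mod 2 one row at a time:
  s_1 = 0 + 0 + 0 + 0 + 1 + 1 + 0 + 0 = 2 ≡ 0 (mod 2).
  s_2 = 0 + 0 + 1 + 1 + 1 + 1 + 0 + 0 = 4 ≡ 0 (mod 2).
  s_3 = 1 + 0 + 1 + 1 + 0 + 0 + 0 + 0 = 3 ≡ 1 (mod 2).
  s_4 = 1 + 0 + 0 + 1 + 0 + 0 + 1 + 0 = 3 ≡ 1 (mod 2).
s = (0, 0, 1, 1)^T — this equals column 3 of H (binary 0011), so error is at position 3.
Correct: flip bit 3 of r = 110001100001100 to get c = 111001100001100.


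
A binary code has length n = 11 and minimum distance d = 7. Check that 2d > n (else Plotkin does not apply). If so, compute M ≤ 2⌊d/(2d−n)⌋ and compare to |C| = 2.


Plotkin bound M ≤ 4; given |C| = 2 ≤ bound (satisfied).

Check applicability: 2d = 14, n = 11.
2d − n = 3 > 0, so Plotkin applies.
Compute d/(2d−n) = 7/3 ≈ 2.3333.
⌊d/(2d−n)⌋ = 2.
Plotkin bound: M ≤ 2·2 = 4.
Given |C| = 2, check: satisfied.
This |C| is below the Plotkin bound.


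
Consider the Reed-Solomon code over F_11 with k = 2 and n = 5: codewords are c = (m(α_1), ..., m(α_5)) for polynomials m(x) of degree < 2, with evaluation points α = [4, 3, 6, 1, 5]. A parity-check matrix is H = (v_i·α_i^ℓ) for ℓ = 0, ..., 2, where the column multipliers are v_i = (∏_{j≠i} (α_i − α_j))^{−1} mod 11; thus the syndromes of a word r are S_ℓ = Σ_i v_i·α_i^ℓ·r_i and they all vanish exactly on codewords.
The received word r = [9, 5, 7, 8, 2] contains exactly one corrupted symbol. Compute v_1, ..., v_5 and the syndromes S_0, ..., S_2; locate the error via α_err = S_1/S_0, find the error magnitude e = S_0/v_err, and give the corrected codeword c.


S = (7, 9, 10), error at position 3, error magnitude e = 1, c = [9, 5, 6, 8, 2].

Step 1: column multipliers v_i = (∏_{j≠i}(α_i − α_j))^{−1} mod 11.
  i = 1 (α = 4): (4−3)(4−6)(4−1)(4−5) = 1·(−2)·3·(−1) = 6 ≡ 6, so v_1 = 6^{−1} = 2 (mod 11).
  i = 2 (α = 3): (3−4)(3−6)(3−1)(3−5) = (−1)·(−3)·2·(−2) = −12 ≡ 10, so v_2 = 10^{−1} = 10 (mod 11).
  i = 3 (α = 6): (6−4)(6−3)(6−1)(6−5) = 2·3·5·1 = 30 ≡ 8, so v_3 = 8^{−1} = 7 (mod 11).
  i = 4 (α = 1): (1−4)(1−3)(1−6)(1−5) = (−3)·(−2)·(−5)·(−4) = 120 ≡ 10, so v_4 = 10^{−1} = 10 (mod 11).
  i = 5 (α = 5): (5−4)(5−3)(5−6)(5−1) = 1·2·(−1)·4 = −8 ≡ 3, so v_5 = 3^{−1} = 4 (mod 11).
  v = [2, 10, 7, 10, 4].
Step 2: syndromes of r = [9, 5, 7, 8, 2] (all sums mod 11).
  S_0 = Σ v_i r_i = 2·9 + 10·5 + 7·7 + 10·8 + 4·2 = 205 ≡ 7.
  S_1 = Σ v_i α_i r_i = 2·4·9 + 10·3·5 + 7·6·7 + 10·1·8 + 4·5·2 = 636 ≡ 9.
  α_i^2 mod 11 = [5, 9, 3, 1, 3].
  S_2 = Σ v_i α_i^2 r_i = 2·5·9 + 10·9·5 + 7·3·7 + 10·1·8 + 4·3·2 = 791 ≡ 10.
  S = (7, 9, 10) ≠ 0, so r is not a codeword (an error is present).
Step 3: locate the error. For a single error e at position i, S_ℓ = v_i·e·α_i^ℓ, so α_err = S_1/S_0.
  S_0^{−1} = 7^{−1} = 8 (mod 11), so α_err = 9·8 = 72 ≡ 6 = α_3. Error position i = 3.
  Consistency check: S_2/S_1 = 10·5 = 50 ≡ 6 = α_err ✓ (single-error assumption holds).
Step 4: error magnitude e = S_0/v_3 = S_0·∏_{j≠3}(α_3 − α_j) = 7·8 = 56 ≡ 1 (mod 11).
Step 5: correct position 3: c_3 = r_3 − e = 7 − 1 ≡ 6 (mod 11). Hence c = [9, 5, 6, 8, 2].
  Check: interpolating c through the α_i gives m(x) = 4 + 4·x (degree < 2) with m(α_i) = c_i for every i, so c is indeed a codeword.


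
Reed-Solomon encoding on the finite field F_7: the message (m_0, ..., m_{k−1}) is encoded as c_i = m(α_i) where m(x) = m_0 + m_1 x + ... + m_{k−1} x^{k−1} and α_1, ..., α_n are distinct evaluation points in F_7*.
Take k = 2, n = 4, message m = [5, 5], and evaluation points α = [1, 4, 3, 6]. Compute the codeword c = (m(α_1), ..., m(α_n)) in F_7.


c = [3, 4, 6, 0]

Message polynomial: m(x) = 5 + 5·x (mod 7).
For each evaluation point α_i, compute m(α_i) mod 7:
  α_1 = 1: Horner steps 5 → 3, so m(1) = 3.
  α_2 = 4: Horner steps 5 → 4, so m(4) = 4.
  α_3 = 3: Horner steps 5 → 6, so m(3) = 6.
  α_4 = 6: Horner steps 5 → 0, so m(6) = 0.
Codeword c = [3, 4, 6, 0] ∈ F_7^4.


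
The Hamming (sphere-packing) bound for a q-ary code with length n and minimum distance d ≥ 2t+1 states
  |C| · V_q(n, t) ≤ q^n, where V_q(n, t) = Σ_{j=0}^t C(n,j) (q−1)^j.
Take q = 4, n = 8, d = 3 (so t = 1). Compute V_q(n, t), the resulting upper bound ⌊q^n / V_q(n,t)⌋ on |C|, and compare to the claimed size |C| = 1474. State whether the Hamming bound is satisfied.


V_q(n, t) = 25, q^n = 65536, Hamming bound = 2621, |C| = 1474 ≤ bound (satisfied).

Step 1: Compute V_q(n, t) = Σ_{j=0}^1 C(n, j) (q−1)^j.
  j = 0: C(8,0)·(3)^0 = 1·1 = 1.
  j = 1: C(8,1)·(3)^1 = 8·3 = 24.
  V_q(n, t) = 1 + 24 = 25.
Step 2: q^n = 4^8 = 65536.
Step 3: Hamming bound ⌊q^n / V_q(n,t)⌋ = ⌊65536/25⌋ = 2621.
Step 4: Compare |C| = 1474 to 2621: satisfied.
The claimed |C| lies below the Hamming bound.


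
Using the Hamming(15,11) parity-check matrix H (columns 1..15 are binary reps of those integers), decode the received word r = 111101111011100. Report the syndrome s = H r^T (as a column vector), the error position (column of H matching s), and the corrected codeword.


s = (1, 1, 1, 0)^T, error position = 14, corrected codeword c = 111101111011110

Compute s = H r^T mod 2 one row at a time:
  s_1 = 1 + 1 + 0 + 1 + 1 + 1 + 0 + 0 = 5 ≡ 1 (mod 2).
  s_2 = 1 + 0 + 1 + 1 + 1 + 1 + 0 + 0 = 5 ≡ 1 (mod 2).
  s_3 = 1 + 1 + 1 + 1 + 0 + 1 + 0 + 0 = 5 ≡ 1 (mod 2).
  s_4 = 1 + 1 + 0 + 1 + 1 + 1 + 1 + 0 = 6 ≡ 0 (mod 2).
s = (1, 1, 1, 0)^T — this equals column 14 of H (binary 1110), so error is at position 14.
Correct: flip bit 14 of r = 111101111011100 to get c = 111101111011110.


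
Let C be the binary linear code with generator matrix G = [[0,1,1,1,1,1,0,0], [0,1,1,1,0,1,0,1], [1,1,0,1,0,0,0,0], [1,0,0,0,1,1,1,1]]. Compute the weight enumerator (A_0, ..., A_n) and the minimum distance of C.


Weight distribution: A_0 = 1, A_2 = 1, A_3 = 4, A_4 = 3, A_5 = 4, A_6 = 3. Minimum distance d = 2.

Enumerate all 2^4 = 16 messages m ∈ F_2^4.
For each, compute codeword c = mG in F_2^8, then tally its weight.
  m = 0000 → c = 00000000, weight = 0.
  m = 1000 → c = 01111100, weight = 5.
  m = 0100 → c = 01110101, weight = 5.
  m = 1100 → c = 00001001, weight = 2.
  m = 0010 → c = 11010000, weight = 3.
  m = 1010 → c = 10101100, weight = 4.
  m = 0110 → c = 10100101, weight = 4.
  m = 1110 → c = 11011001, weight = 5.
  m = 0001 → c = 10001111, weight = 5.
  m = 1001 → c = 11110011, weight = 6.
  m = 0101 → c = 11111010, weight = 6.
  m = 1101 → c = 10000110, weight = 3.
  m = 0011 → c = 01011111, weight = 6.
  m = 1011 → c = 00100011, weight = 3.
  m = 0111 → c = 00101010, weight = 3.
  m = 1111 → c = 01010110, weight = 4.
Tally weights:
  weight 0: 1 codewords.
  weight 2: 1 codewords.
  weight 3: 4 codewords.
  weight 4: 3 codewords.
  weight 5: 4 codewords.
  weight 6: 3 codewords.
Minimum distance d = smallest w > 0 with A_w > 0 = 2.
Sanity: Σ A_w = 16 = 2^4 = 16 ✓.
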